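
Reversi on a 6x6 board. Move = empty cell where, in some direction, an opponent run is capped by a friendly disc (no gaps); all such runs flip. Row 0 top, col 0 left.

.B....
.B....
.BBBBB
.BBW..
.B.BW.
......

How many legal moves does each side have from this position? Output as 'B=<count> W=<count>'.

-- B to move --
(3,4): flips 1 -> legal
(3,5): no bracket -> illegal
(4,2): flips 1 -> legal
(4,5): flips 1 -> legal
(5,3): no bracket -> illegal
(5,4): no bracket -> illegal
(5,5): flips 2 -> legal
B mobility = 4
-- W to move --
(0,0): flips 2 -> legal
(0,2): no bracket -> illegal
(1,0): no bracket -> illegal
(1,2): no bracket -> illegal
(1,3): flips 1 -> legal
(1,4): no bracket -> illegal
(1,5): flips 1 -> legal
(2,0): no bracket -> illegal
(3,0): flips 2 -> legal
(3,4): no bracket -> illegal
(3,5): no bracket -> illegal
(4,0): no bracket -> illegal
(4,2): flips 1 -> legal
(5,0): no bracket -> illegal
(5,1): no bracket -> illegal
(5,2): no bracket -> illegal
(5,3): flips 1 -> legal
(5,4): no bracket -> illegal
W mobility = 6

Answer: B=4 W=6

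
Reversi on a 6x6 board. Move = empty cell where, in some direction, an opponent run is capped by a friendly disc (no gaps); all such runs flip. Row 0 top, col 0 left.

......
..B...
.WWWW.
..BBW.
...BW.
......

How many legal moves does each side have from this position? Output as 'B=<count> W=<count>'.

-- B to move --
(1,0): flips 1 -> legal
(1,1): flips 1 -> legal
(1,3): flips 1 -> legal
(1,4): flips 1 -> legal
(1,5): flips 1 -> legal
(2,0): no bracket -> illegal
(2,5): flips 1 -> legal
(3,0): flips 1 -> legal
(3,1): no bracket -> illegal
(3,5): flips 1 -> legal
(4,5): flips 3 -> legal
(5,3): no bracket -> illegal
(5,4): no bracket -> illegal
(5,5): flips 1 -> legal
B mobility = 10
-- W to move --
(0,1): flips 1 -> legal
(0,2): flips 1 -> legal
(0,3): flips 1 -> legal
(1,1): no bracket -> illegal
(1,3): no bracket -> illegal
(3,1): flips 2 -> legal
(4,1): flips 1 -> legal
(4,2): flips 3 -> legal
(5,2): flips 1 -> legal
(5,3): flips 2 -> legal
(5,4): flips 2 -> legal
W mobility = 9

Answer: B=10 W=9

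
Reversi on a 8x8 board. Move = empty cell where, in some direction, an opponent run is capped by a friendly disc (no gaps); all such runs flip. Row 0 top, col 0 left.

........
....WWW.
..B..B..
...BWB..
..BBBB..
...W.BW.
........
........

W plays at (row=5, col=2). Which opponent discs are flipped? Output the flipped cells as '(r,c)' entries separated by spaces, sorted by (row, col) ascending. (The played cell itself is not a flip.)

Answer: (4,3)

Derivation:
Dir NW: first cell '.' (not opp) -> no flip
Dir N: opp run (4,2), next='.' -> no flip
Dir NE: opp run (4,3) capped by W -> flip
Dir W: first cell '.' (not opp) -> no flip
Dir E: first cell 'W' (not opp) -> no flip
Dir SW: first cell '.' (not opp) -> no flip
Dir S: first cell '.' (not opp) -> no flip
Dir SE: first cell '.' (not opp) -> no flip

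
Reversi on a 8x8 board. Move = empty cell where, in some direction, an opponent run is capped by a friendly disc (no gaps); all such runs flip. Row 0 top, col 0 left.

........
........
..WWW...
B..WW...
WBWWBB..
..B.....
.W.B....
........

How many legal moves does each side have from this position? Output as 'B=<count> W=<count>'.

Answer: B=7 W=6

Derivation:
-- B to move --
(1,1): flips 2 -> legal
(1,2): flips 2 -> legal
(1,3): no bracket -> illegal
(1,4): flips 2 -> legal
(1,5): no bracket -> illegal
(2,1): no bracket -> illegal
(2,5): flips 2 -> legal
(3,1): no bracket -> illegal
(3,2): flips 1 -> legal
(3,5): no bracket -> illegal
(5,0): flips 1 -> legal
(5,1): no bracket -> illegal
(5,3): no bracket -> illegal
(5,4): no bracket -> illegal
(6,0): no bracket -> illegal
(6,2): no bracket -> illegal
(7,0): flips 1 -> legal
(7,1): no bracket -> illegal
(7,2): no bracket -> illegal
B mobility = 7
-- W to move --
(2,0): flips 1 -> legal
(2,1): no bracket -> illegal
(3,1): no bracket -> illegal
(3,2): no bracket -> illegal
(3,5): no bracket -> illegal
(3,6): no bracket -> illegal
(4,6): flips 2 -> legal
(5,0): no bracket -> illegal
(5,1): no bracket -> illegal
(5,3): no bracket -> illegal
(5,4): flips 1 -> legal
(5,5): flips 1 -> legal
(5,6): flips 1 -> legal
(6,2): flips 1 -> legal
(6,4): no bracket -> illegal
(7,2): no bracket -> illegal
(7,3): no bracket -> illegal
(7,4): no bracket -> illegal
W mobility = 6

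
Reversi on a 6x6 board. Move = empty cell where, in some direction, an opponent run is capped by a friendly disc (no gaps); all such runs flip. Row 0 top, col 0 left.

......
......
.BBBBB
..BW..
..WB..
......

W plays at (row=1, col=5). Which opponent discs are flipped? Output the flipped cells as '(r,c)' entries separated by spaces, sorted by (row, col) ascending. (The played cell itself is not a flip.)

Answer: (2,4)

Derivation:
Dir NW: first cell '.' (not opp) -> no flip
Dir N: first cell '.' (not opp) -> no flip
Dir NE: edge -> no flip
Dir W: first cell '.' (not opp) -> no flip
Dir E: edge -> no flip
Dir SW: opp run (2,4) capped by W -> flip
Dir S: opp run (2,5), next='.' -> no flip
Dir SE: edge -> no flip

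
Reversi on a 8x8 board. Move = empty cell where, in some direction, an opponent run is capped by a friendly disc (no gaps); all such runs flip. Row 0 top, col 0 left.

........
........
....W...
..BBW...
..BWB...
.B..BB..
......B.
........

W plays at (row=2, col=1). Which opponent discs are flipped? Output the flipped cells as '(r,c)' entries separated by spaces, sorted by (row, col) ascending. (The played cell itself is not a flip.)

Dir NW: first cell '.' (not opp) -> no flip
Dir N: first cell '.' (not opp) -> no flip
Dir NE: first cell '.' (not opp) -> no flip
Dir W: first cell '.' (not opp) -> no flip
Dir E: first cell '.' (not opp) -> no flip
Dir SW: first cell '.' (not opp) -> no flip
Dir S: first cell '.' (not opp) -> no flip
Dir SE: opp run (3,2) capped by W -> flip

Answer: (3,2)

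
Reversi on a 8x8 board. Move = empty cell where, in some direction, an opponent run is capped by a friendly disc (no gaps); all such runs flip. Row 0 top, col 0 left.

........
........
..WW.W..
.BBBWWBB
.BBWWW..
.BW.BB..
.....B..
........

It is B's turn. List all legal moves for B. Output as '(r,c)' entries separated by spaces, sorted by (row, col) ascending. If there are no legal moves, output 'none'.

Answer: (1,1) (1,2) (1,3) (1,4) (1,5) (2,4) (4,6) (5,3) (6,2) (6,3)

Derivation:
(1,1): flips 1 -> legal
(1,2): flips 1 -> legal
(1,3): flips 2 -> legal
(1,4): flips 2 -> legal
(1,5): flips 3 -> legal
(1,6): no bracket -> illegal
(2,1): no bracket -> illegal
(2,4): flips 2 -> legal
(2,6): no bracket -> illegal
(4,6): flips 3 -> legal
(5,3): flips 2 -> legal
(5,6): no bracket -> illegal
(6,1): no bracket -> illegal
(6,2): flips 1 -> legal
(6,3): flips 1 -> legal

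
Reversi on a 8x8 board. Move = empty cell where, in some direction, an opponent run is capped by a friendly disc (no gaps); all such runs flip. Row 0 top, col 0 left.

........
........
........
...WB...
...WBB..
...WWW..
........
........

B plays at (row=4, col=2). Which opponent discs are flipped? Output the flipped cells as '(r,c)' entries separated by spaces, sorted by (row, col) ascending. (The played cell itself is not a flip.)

Answer: (4,3)

Derivation:
Dir NW: first cell '.' (not opp) -> no flip
Dir N: first cell '.' (not opp) -> no flip
Dir NE: opp run (3,3), next='.' -> no flip
Dir W: first cell '.' (not opp) -> no flip
Dir E: opp run (4,3) capped by B -> flip
Dir SW: first cell '.' (not opp) -> no flip
Dir S: first cell '.' (not opp) -> no flip
Dir SE: opp run (5,3), next='.' -> no flip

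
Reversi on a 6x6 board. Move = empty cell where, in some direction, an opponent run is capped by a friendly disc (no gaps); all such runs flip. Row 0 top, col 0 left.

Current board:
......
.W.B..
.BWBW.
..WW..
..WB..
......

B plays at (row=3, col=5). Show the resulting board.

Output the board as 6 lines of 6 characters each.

Place B at (3,5); scan 8 dirs for brackets.
Dir NW: opp run (2,4) capped by B -> flip
Dir N: first cell '.' (not opp) -> no flip
Dir NE: edge -> no flip
Dir W: first cell '.' (not opp) -> no flip
Dir E: edge -> no flip
Dir SW: first cell '.' (not opp) -> no flip
Dir S: first cell '.' (not opp) -> no flip
Dir SE: edge -> no flip
All flips: (2,4)

Answer: ......
.W.B..
.BWBB.
..WW.B
..WB..
......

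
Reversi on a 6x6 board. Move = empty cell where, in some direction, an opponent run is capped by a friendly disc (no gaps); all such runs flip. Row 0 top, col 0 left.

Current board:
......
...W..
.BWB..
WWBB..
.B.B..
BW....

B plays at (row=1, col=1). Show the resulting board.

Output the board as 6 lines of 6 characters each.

Answer: ......
.B.W..
.BBB..
WWBB..
.B.B..
BW....

Derivation:
Place B at (1,1); scan 8 dirs for brackets.
Dir NW: first cell '.' (not opp) -> no flip
Dir N: first cell '.' (not opp) -> no flip
Dir NE: first cell '.' (not opp) -> no flip
Dir W: first cell '.' (not opp) -> no flip
Dir E: first cell '.' (not opp) -> no flip
Dir SW: first cell '.' (not opp) -> no flip
Dir S: first cell 'B' (not opp) -> no flip
Dir SE: opp run (2,2) capped by B -> flip
All flips: (2,2)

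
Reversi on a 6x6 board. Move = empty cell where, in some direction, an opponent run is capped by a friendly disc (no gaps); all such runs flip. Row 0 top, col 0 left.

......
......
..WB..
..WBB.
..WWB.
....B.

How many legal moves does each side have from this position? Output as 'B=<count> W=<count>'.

-- B to move --
(1,1): flips 1 -> legal
(1,2): no bracket -> illegal
(1,3): no bracket -> illegal
(2,1): flips 3 -> legal
(3,1): flips 1 -> legal
(4,1): flips 3 -> legal
(5,1): flips 1 -> legal
(5,2): flips 1 -> legal
(5,3): flips 1 -> legal
B mobility = 7
-- W to move --
(1,2): no bracket -> illegal
(1,3): flips 2 -> legal
(1,4): flips 1 -> legal
(2,4): flips 2 -> legal
(2,5): flips 1 -> legal
(3,5): flips 2 -> legal
(4,5): flips 1 -> legal
(5,3): no bracket -> illegal
(5,5): flips 2 -> legal
W mobility = 7

Answer: B=7 W=7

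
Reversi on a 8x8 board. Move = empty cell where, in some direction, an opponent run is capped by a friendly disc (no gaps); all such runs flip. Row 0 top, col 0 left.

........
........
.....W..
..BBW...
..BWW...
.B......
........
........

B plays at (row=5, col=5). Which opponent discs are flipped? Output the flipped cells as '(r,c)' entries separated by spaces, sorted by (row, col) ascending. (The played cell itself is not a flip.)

Answer: (4,4)

Derivation:
Dir NW: opp run (4,4) capped by B -> flip
Dir N: first cell '.' (not opp) -> no flip
Dir NE: first cell '.' (not opp) -> no flip
Dir W: first cell '.' (not opp) -> no flip
Dir E: first cell '.' (not opp) -> no flip
Dir SW: first cell '.' (not opp) -> no flip
Dir S: first cell '.' (not opp) -> no flip
Dir SE: first cell '.' (not opp) -> no flip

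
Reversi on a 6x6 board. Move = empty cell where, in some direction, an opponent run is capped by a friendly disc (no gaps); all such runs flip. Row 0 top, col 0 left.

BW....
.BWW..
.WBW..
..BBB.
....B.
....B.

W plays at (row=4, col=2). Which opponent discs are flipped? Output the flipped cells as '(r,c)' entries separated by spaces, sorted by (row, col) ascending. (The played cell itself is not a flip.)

Answer: (2,2) (3,2)

Derivation:
Dir NW: first cell '.' (not opp) -> no flip
Dir N: opp run (3,2) (2,2) capped by W -> flip
Dir NE: opp run (3,3), next='.' -> no flip
Dir W: first cell '.' (not opp) -> no flip
Dir E: first cell '.' (not opp) -> no flip
Dir SW: first cell '.' (not opp) -> no flip
Dir S: first cell '.' (not opp) -> no flip
Dir SE: first cell '.' (not opp) -> no flip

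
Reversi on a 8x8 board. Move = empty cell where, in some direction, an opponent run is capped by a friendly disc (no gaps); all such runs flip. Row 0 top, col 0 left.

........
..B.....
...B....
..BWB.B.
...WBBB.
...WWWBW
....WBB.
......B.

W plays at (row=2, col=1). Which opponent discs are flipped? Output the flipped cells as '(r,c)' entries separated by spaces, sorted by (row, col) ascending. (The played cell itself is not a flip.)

Dir NW: first cell '.' (not opp) -> no flip
Dir N: first cell '.' (not opp) -> no flip
Dir NE: opp run (1,2), next='.' -> no flip
Dir W: first cell '.' (not opp) -> no flip
Dir E: first cell '.' (not opp) -> no flip
Dir SW: first cell '.' (not opp) -> no flip
Dir S: first cell '.' (not opp) -> no flip
Dir SE: opp run (3,2) capped by W -> flip

Answer: (3,2)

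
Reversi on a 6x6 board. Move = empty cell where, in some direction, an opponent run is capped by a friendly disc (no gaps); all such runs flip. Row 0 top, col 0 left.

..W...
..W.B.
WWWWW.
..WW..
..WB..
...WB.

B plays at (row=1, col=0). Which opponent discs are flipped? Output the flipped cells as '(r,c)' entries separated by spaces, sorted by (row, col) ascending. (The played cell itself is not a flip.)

Dir NW: edge -> no flip
Dir N: first cell '.' (not opp) -> no flip
Dir NE: first cell '.' (not opp) -> no flip
Dir W: edge -> no flip
Dir E: first cell '.' (not opp) -> no flip
Dir SW: edge -> no flip
Dir S: opp run (2,0), next='.' -> no flip
Dir SE: opp run (2,1) (3,2) capped by B -> flip

Answer: (2,1) (3,2)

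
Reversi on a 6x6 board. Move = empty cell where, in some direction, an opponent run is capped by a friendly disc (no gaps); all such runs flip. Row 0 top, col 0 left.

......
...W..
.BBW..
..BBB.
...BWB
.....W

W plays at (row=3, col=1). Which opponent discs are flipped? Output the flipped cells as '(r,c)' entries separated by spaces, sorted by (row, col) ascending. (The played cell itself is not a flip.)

Dir NW: first cell '.' (not opp) -> no flip
Dir N: opp run (2,1), next='.' -> no flip
Dir NE: opp run (2,2) capped by W -> flip
Dir W: first cell '.' (not opp) -> no flip
Dir E: opp run (3,2) (3,3) (3,4), next='.' -> no flip
Dir SW: first cell '.' (not opp) -> no flip
Dir S: first cell '.' (not opp) -> no flip
Dir SE: first cell '.' (not opp) -> no flip

Answer: (2,2)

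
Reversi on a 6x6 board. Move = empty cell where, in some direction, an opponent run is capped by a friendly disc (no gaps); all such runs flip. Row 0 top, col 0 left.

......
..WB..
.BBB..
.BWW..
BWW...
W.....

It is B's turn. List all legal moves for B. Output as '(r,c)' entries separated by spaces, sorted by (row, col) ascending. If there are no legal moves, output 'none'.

(0,1): flips 1 -> legal
(0,2): flips 1 -> legal
(0,3): flips 1 -> legal
(1,1): flips 1 -> legal
(2,4): no bracket -> illegal
(3,0): no bracket -> illegal
(3,4): flips 2 -> legal
(4,3): flips 4 -> legal
(4,4): flips 1 -> legal
(5,1): flips 1 -> legal
(5,2): flips 2 -> legal
(5,3): flips 1 -> legal

Answer: (0,1) (0,2) (0,3) (1,1) (3,4) (4,3) (4,4) (5,1) (5,2) (5,3)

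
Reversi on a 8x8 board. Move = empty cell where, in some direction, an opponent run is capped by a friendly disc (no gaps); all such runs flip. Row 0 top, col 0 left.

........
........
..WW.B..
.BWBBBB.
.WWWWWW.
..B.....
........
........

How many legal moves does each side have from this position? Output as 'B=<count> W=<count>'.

-- B to move --
(1,1): flips 1 -> legal
(1,2): flips 4 -> legal
(1,3): flips 2 -> legal
(1,4): no bracket -> illegal
(2,1): no bracket -> illegal
(2,4): no bracket -> illegal
(3,0): flips 1 -> legal
(3,7): no bracket -> illegal
(4,0): no bracket -> illegal
(4,7): no bracket -> illegal
(5,0): no bracket -> illegal
(5,1): flips 2 -> legal
(5,3): flips 3 -> legal
(5,4): flips 2 -> legal
(5,5): flips 2 -> legal
(5,6): flips 2 -> legal
(5,7): flips 1 -> legal
B mobility = 10
-- W to move --
(1,4): no bracket -> illegal
(1,5): flips 2 -> legal
(1,6): flips 2 -> legal
(2,0): flips 1 -> legal
(2,1): flips 1 -> legal
(2,4): flips 3 -> legal
(2,6): flips 2 -> legal
(2,7): flips 1 -> legal
(3,0): flips 1 -> legal
(3,7): flips 4 -> legal
(4,0): flips 1 -> legal
(4,7): no bracket -> illegal
(5,1): no bracket -> illegal
(5,3): no bracket -> illegal
(6,1): flips 1 -> legal
(6,2): flips 1 -> legal
(6,3): flips 1 -> legal
W mobility = 13

Answer: B=10 W=13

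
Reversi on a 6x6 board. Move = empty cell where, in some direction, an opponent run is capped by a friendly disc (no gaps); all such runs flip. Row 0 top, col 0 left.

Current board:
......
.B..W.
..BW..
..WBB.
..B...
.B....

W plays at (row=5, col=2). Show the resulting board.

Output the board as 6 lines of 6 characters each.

Answer: ......
.B..W.
..BW..
..WBB.
..W...
.BW...

Derivation:
Place W at (5,2); scan 8 dirs for brackets.
Dir NW: first cell '.' (not opp) -> no flip
Dir N: opp run (4,2) capped by W -> flip
Dir NE: first cell '.' (not opp) -> no flip
Dir W: opp run (5,1), next='.' -> no flip
Dir E: first cell '.' (not opp) -> no flip
Dir SW: edge -> no flip
Dir S: edge -> no flip
Dir SE: edge -> no flip
All flips: (4,2)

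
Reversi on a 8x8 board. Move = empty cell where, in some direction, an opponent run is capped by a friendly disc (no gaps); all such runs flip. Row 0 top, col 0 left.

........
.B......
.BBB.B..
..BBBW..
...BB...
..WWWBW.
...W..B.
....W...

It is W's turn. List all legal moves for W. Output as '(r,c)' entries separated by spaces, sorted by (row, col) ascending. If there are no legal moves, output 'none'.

(0,0): no bracket -> illegal
(0,1): no bracket -> illegal
(0,2): no bracket -> illegal
(1,0): flips 3 -> legal
(1,2): no bracket -> illegal
(1,3): flips 3 -> legal
(1,4): no bracket -> illegal
(1,5): flips 1 -> legal
(1,6): flips 3 -> legal
(2,0): no bracket -> illegal
(2,4): flips 2 -> legal
(2,6): no bracket -> illegal
(3,0): no bracket -> illegal
(3,1): flips 3 -> legal
(3,6): no bracket -> illegal
(4,1): no bracket -> illegal
(4,2): no bracket -> illegal
(4,5): no bracket -> illegal
(4,6): no bracket -> illegal
(5,7): no bracket -> illegal
(6,4): no bracket -> illegal
(6,5): no bracket -> illegal
(6,7): no bracket -> illegal
(7,5): no bracket -> illegal
(7,6): flips 1 -> legal
(7,7): no bracket -> illegal

Answer: (1,0) (1,3) (1,5) (1,6) (2,4) (3,1) (7,6)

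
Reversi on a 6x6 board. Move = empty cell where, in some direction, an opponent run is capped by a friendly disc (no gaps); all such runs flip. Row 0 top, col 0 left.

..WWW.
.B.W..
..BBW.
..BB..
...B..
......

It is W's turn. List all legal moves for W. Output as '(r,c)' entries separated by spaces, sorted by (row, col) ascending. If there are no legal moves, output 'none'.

(0,0): no bracket -> illegal
(0,1): no bracket -> illegal
(1,0): no bracket -> illegal
(1,2): no bracket -> illegal
(1,4): no bracket -> illegal
(2,0): flips 1 -> legal
(2,1): flips 2 -> legal
(3,1): flips 1 -> legal
(3,4): no bracket -> illegal
(4,1): no bracket -> illegal
(4,2): flips 1 -> legal
(4,4): no bracket -> illegal
(5,2): no bracket -> illegal
(5,3): flips 3 -> legal
(5,4): no bracket -> illegal

Answer: (2,0) (2,1) (3,1) (4,2) (5,3)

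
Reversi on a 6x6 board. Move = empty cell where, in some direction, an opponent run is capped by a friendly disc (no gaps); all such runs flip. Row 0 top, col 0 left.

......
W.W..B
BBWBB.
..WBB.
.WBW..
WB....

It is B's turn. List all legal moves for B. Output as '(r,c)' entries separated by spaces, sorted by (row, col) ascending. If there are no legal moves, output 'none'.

(0,0): flips 1 -> legal
(0,1): flips 1 -> legal
(0,2): flips 3 -> legal
(0,3): flips 1 -> legal
(1,1): flips 1 -> legal
(1,3): no bracket -> illegal
(3,0): no bracket -> illegal
(3,1): flips 2 -> legal
(4,0): flips 1 -> legal
(4,4): flips 1 -> legal
(5,2): flips 1 -> legal
(5,3): flips 1 -> legal
(5,4): flips 2 -> legal

Answer: (0,0) (0,1) (0,2) (0,3) (1,1) (3,1) (4,0) (4,4) (5,2) (5,3) (5,4)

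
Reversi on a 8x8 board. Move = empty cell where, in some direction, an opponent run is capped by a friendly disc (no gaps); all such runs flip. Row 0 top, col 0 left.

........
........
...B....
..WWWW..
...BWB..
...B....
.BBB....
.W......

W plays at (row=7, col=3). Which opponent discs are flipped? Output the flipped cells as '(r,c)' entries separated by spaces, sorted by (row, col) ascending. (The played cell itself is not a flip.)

Dir NW: opp run (6,2), next='.' -> no flip
Dir N: opp run (6,3) (5,3) (4,3) capped by W -> flip
Dir NE: first cell '.' (not opp) -> no flip
Dir W: first cell '.' (not opp) -> no flip
Dir E: first cell '.' (not opp) -> no flip
Dir SW: edge -> no flip
Dir S: edge -> no flip
Dir SE: edge -> no flip

Answer: (4,3) (5,3) (6,3)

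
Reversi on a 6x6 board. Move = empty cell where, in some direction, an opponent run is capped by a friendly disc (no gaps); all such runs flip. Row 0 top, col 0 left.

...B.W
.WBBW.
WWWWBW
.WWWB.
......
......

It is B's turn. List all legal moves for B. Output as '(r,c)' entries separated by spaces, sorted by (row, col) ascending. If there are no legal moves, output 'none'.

(0,0): no bracket -> illegal
(0,1): no bracket -> illegal
(0,2): no bracket -> illegal
(0,4): flips 1 -> legal
(1,0): flips 1 -> legal
(1,5): flips 1 -> legal
(3,0): flips 4 -> legal
(3,5): no bracket -> illegal
(4,0): flips 2 -> legal
(4,1): no bracket -> illegal
(4,2): flips 3 -> legal
(4,3): flips 2 -> legal
(4,4): no bracket -> illegal

Answer: (0,4) (1,0) (1,5) (3,0) (4,0) (4,2) (4,3)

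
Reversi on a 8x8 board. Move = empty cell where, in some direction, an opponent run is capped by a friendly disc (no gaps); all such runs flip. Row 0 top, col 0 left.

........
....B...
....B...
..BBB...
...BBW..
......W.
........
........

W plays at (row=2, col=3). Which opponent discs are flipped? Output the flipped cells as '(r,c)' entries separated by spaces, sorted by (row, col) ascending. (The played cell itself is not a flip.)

Dir NW: first cell '.' (not opp) -> no flip
Dir N: first cell '.' (not opp) -> no flip
Dir NE: opp run (1,4), next='.' -> no flip
Dir W: first cell '.' (not opp) -> no flip
Dir E: opp run (2,4), next='.' -> no flip
Dir SW: opp run (3,2), next='.' -> no flip
Dir S: opp run (3,3) (4,3), next='.' -> no flip
Dir SE: opp run (3,4) capped by W -> flip

Answer: (3,4)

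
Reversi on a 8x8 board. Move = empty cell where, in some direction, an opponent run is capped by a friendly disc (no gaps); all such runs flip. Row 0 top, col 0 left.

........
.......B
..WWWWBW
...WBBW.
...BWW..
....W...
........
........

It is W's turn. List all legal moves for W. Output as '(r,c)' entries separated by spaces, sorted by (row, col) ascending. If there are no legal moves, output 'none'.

(0,6): no bracket -> illegal
(0,7): flips 1 -> legal
(1,5): no bracket -> illegal
(1,6): flips 1 -> legal
(3,2): flips 1 -> legal
(3,7): no bracket -> illegal
(4,2): flips 1 -> legal
(4,6): flips 1 -> legal
(5,2): flips 2 -> legal
(5,3): flips 1 -> legal

Answer: (0,7) (1,6) (3,2) (4,2) (4,6) (5,2) (5,3)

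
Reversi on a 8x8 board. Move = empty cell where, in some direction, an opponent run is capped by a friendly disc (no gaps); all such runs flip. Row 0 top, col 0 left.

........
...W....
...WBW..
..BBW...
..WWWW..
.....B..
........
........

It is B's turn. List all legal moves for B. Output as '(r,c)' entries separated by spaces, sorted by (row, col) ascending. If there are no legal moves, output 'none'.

Answer: (0,2) (0,3) (1,4) (2,2) (2,6) (3,5) (5,1) (5,2) (5,3) (5,4)

Derivation:
(0,2): flips 1 -> legal
(0,3): flips 2 -> legal
(0,4): no bracket -> illegal
(1,2): no bracket -> illegal
(1,4): flips 1 -> legal
(1,5): no bracket -> illegal
(1,6): no bracket -> illegal
(2,2): flips 1 -> legal
(2,6): flips 1 -> legal
(3,1): no bracket -> illegal
(3,5): flips 2 -> legal
(3,6): no bracket -> illegal
(4,1): no bracket -> illegal
(4,6): no bracket -> illegal
(5,1): flips 1 -> legal
(5,2): flips 1 -> legal
(5,3): flips 1 -> legal
(5,4): flips 3 -> legal
(5,6): no bracket -> illegal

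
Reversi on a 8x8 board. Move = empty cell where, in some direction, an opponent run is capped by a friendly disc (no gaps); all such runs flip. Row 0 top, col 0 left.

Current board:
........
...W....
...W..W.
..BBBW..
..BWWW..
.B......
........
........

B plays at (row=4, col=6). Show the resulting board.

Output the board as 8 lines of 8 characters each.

Place B at (4,6); scan 8 dirs for brackets.
Dir NW: opp run (3,5), next='.' -> no flip
Dir N: first cell '.' (not opp) -> no flip
Dir NE: first cell '.' (not opp) -> no flip
Dir W: opp run (4,5) (4,4) (4,3) capped by B -> flip
Dir E: first cell '.' (not opp) -> no flip
Dir SW: first cell '.' (not opp) -> no flip
Dir S: first cell '.' (not opp) -> no flip
Dir SE: first cell '.' (not opp) -> no flip
All flips: (4,3) (4,4) (4,5)

Answer: ........
...W....
...W..W.
..BBBW..
..BBBBB.
.B......
........
........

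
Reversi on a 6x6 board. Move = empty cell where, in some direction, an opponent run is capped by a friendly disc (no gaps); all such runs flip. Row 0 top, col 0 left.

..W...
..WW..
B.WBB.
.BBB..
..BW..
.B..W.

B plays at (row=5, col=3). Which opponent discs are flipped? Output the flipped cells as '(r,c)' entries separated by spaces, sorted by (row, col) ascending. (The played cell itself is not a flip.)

Answer: (4,3)

Derivation:
Dir NW: first cell 'B' (not opp) -> no flip
Dir N: opp run (4,3) capped by B -> flip
Dir NE: first cell '.' (not opp) -> no flip
Dir W: first cell '.' (not opp) -> no flip
Dir E: opp run (5,4), next='.' -> no flip
Dir SW: edge -> no flip
Dir S: edge -> no flip
Dir SE: edge -> no flip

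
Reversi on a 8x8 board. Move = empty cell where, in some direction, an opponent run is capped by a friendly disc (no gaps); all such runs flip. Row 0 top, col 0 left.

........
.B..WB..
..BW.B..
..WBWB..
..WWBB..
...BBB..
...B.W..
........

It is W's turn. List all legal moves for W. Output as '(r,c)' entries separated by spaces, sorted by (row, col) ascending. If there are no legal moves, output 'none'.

(0,0): no bracket -> illegal
(0,1): no bracket -> illegal
(0,2): no bracket -> illegal
(0,4): no bracket -> illegal
(0,5): flips 5 -> legal
(0,6): no bracket -> illegal
(1,0): no bracket -> illegal
(1,2): flips 1 -> legal
(1,3): no bracket -> illegal
(1,6): flips 2 -> legal
(2,0): no bracket -> illegal
(2,1): flips 1 -> legal
(2,4): flips 1 -> legal
(2,6): no bracket -> illegal
(3,1): no bracket -> illegal
(3,6): flips 2 -> legal
(4,6): flips 2 -> legal
(5,2): no bracket -> illegal
(5,6): flips 1 -> legal
(6,2): no bracket -> illegal
(6,4): flips 3 -> legal
(6,6): no bracket -> illegal
(7,2): no bracket -> illegal
(7,3): flips 2 -> legal
(7,4): no bracket -> illegal

Answer: (0,5) (1,2) (1,6) (2,1) (2,4) (3,6) (4,6) (5,6) (6,4) (7,3)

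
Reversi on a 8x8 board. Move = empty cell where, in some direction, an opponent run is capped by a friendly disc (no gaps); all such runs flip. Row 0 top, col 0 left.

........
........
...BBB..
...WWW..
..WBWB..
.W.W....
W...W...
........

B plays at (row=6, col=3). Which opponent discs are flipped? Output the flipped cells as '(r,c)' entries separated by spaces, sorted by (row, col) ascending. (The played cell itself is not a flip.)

Answer: (5,3)

Derivation:
Dir NW: first cell '.' (not opp) -> no flip
Dir N: opp run (5,3) capped by B -> flip
Dir NE: first cell '.' (not opp) -> no flip
Dir W: first cell '.' (not opp) -> no flip
Dir E: opp run (6,4), next='.' -> no flip
Dir SW: first cell '.' (not opp) -> no flip
Dir S: first cell '.' (not opp) -> no flip
Dir SE: first cell '.' (not opp) -> no flip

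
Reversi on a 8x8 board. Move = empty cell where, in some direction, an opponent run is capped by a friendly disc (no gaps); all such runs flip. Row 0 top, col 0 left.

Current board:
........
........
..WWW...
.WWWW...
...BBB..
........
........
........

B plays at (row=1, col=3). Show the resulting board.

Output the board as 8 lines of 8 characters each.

Place B at (1,3); scan 8 dirs for brackets.
Dir NW: first cell '.' (not opp) -> no flip
Dir N: first cell '.' (not opp) -> no flip
Dir NE: first cell '.' (not opp) -> no flip
Dir W: first cell '.' (not opp) -> no flip
Dir E: first cell '.' (not opp) -> no flip
Dir SW: opp run (2,2) (3,1), next='.' -> no flip
Dir S: opp run (2,3) (3,3) capped by B -> flip
Dir SE: opp run (2,4), next='.' -> no flip
All flips: (2,3) (3,3)

Answer: ........
...B....
..WBW...
.WWBW...
...BBB..
........
........
........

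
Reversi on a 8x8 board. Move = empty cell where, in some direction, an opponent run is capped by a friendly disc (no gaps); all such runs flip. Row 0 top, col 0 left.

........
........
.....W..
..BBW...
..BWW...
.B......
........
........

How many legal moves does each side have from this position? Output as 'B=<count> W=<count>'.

Answer: B=5 W=5

Derivation:
-- B to move --
(1,4): no bracket -> illegal
(1,5): no bracket -> illegal
(1,6): no bracket -> illegal
(2,3): no bracket -> illegal
(2,4): no bracket -> illegal
(2,6): no bracket -> illegal
(3,5): flips 1 -> legal
(3,6): no bracket -> illegal
(4,5): flips 2 -> legal
(5,2): no bracket -> illegal
(5,3): flips 1 -> legal
(5,4): flips 1 -> legal
(5,5): flips 1 -> legal
B mobility = 5
-- W to move --
(2,1): flips 1 -> legal
(2,2): flips 1 -> legal
(2,3): flips 1 -> legal
(2,4): no bracket -> illegal
(3,1): flips 2 -> legal
(4,0): no bracket -> illegal
(4,1): flips 1 -> legal
(5,0): no bracket -> illegal
(5,2): no bracket -> illegal
(5,3): no bracket -> illegal
(6,0): no bracket -> illegal
(6,1): no bracket -> illegal
(6,2): no bracket -> illegal
W mobility = 5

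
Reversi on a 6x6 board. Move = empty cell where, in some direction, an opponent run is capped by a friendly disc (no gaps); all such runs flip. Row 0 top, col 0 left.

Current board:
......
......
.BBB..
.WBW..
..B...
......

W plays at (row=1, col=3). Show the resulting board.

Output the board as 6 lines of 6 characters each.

Answer: ......
...W..
.BWW..
.WBW..
..B...
......

Derivation:
Place W at (1,3); scan 8 dirs for brackets.
Dir NW: first cell '.' (not opp) -> no flip
Dir N: first cell '.' (not opp) -> no flip
Dir NE: first cell '.' (not opp) -> no flip
Dir W: first cell '.' (not opp) -> no flip
Dir E: first cell '.' (not opp) -> no flip
Dir SW: opp run (2,2) capped by W -> flip
Dir S: opp run (2,3) capped by W -> flip
Dir SE: first cell '.' (not opp) -> no flip
All flips: (2,2) (2,3)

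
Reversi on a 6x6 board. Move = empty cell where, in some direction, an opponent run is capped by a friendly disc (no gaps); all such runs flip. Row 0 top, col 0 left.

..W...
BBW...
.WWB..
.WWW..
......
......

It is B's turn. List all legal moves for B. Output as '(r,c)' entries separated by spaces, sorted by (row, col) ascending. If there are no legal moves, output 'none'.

(0,1): flips 1 -> legal
(0,3): no bracket -> illegal
(1,3): flips 1 -> legal
(2,0): flips 2 -> legal
(2,4): no bracket -> illegal
(3,0): no bracket -> illegal
(3,4): no bracket -> illegal
(4,0): no bracket -> illegal
(4,1): flips 3 -> legal
(4,2): no bracket -> illegal
(4,3): flips 3 -> legal
(4,4): flips 2 -> legal

Answer: (0,1) (1,3) (2,0) (4,1) (4,3) (4,4)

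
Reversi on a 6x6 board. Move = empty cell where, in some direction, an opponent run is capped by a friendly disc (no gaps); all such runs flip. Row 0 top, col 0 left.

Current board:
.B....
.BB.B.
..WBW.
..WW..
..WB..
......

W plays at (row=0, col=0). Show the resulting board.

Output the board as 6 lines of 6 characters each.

Place W at (0,0); scan 8 dirs for brackets.
Dir NW: edge -> no flip
Dir N: edge -> no flip
Dir NE: edge -> no flip
Dir W: edge -> no flip
Dir E: opp run (0,1), next='.' -> no flip
Dir SW: edge -> no flip
Dir S: first cell '.' (not opp) -> no flip
Dir SE: opp run (1,1) capped by W -> flip
All flips: (1,1)

Answer: WB....
.WB.B.
..WBW.
..WW..
..WB..
......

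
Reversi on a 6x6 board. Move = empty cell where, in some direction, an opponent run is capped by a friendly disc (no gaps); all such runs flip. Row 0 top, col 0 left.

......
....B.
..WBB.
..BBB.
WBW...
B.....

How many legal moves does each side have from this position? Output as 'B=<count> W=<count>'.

-- B to move --
(1,1): flips 1 -> legal
(1,2): flips 1 -> legal
(1,3): no bracket -> illegal
(2,1): flips 1 -> legal
(3,0): flips 1 -> legal
(3,1): no bracket -> illegal
(4,3): flips 1 -> legal
(5,1): flips 1 -> legal
(5,2): flips 1 -> legal
(5,3): no bracket -> illegal
B mobility = 7
-- W to move --
(0,3): no bracket -> illegal
(0,4): no bracket -> illegal
(0,5): no bracket -> illegal
(1,2): no bracket -> illegal
(1,3): no bracket -> illegal
(1,5): flips 2 -> legal
(2,1): no bracket -> illegal
(2,5): flips 2 -> legal
(3,0): no bracket -> illegal
(3,1): no bracket -> illegal
(3,5): no bracket -> illegal
(4,3): no bracket -> illegal
(4,4): flips 1 -> legal
(4,5): no bracket -> illegal
(5,1): no bracket -> illegal
(5,2): no bracket -> illegal
W mobility = 3

Answer: B=7 W=3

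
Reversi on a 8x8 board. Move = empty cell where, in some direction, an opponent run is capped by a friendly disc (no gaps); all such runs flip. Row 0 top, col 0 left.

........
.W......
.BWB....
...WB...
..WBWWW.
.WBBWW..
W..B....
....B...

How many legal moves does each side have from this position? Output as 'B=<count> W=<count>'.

Answer: B=11 W=11

Derivation:
-- B to move --
(0,0): no bracket -> illegal
(0,1): flips 1 -> legal
(0,2): no bracket -> illegal
(1,0): no bracket -> illegal
(1,2): no bracket -> illegal
(1,3): no bracket -> illegal
(2,0): no bracket -> illegal
(2,4): no bracket -> illegal
(3,1): flips 1 -> legal
(3,2): flips 2 -> legal
(3,5): flips 1 -> legal
(3,6): flips 2 -> legal
(3,7): no bracket -> illegal
(4,0): no bracket -> illegal
(4,1): flips 1 -> legal
(4,7): flips 3 -> legal
(5,0): flips 1 -> legal
(5,6): flips 3 -> legal
(5,7): no bracket -> illegal
(6,1): no bracket -> illegal
(6,2): no bracket -> illegal
(6,4): flips 2 -> legal
(6,5): flips 1 -> legal
(6,6): no bracket -> illegal
(7,0): no bracket -> illegal
(7,1): no bracket -> illegal
B mobility = 11
-- W to move --
(1,0): no bracket -> illegal
(1,2): flips 2 -> legal
(1,3): flips 1 -> legal
(1,4): no bracket -> illegal
(2,0): flips 1 -> legal
(2,4): flips 2 -> legal
(2,5): no bracket -> illegal
(3,0): no bracket -> illegal
(3,1): flips 1 -> legal
(3,2): flips 1 -> legal
(3,5): flips 1 -> legal
(4,1): no bracket -> illegal
(6,1): no bracket -> illegal
(6,2): flips 2 -> legal
(6,4): flips 1 -> legal
(6,5): no bracket -> illegal
(7,2): flips 1 -> legal
(7,3): flips 3 -> legal
(7,5): no bracket -> illegal
W mobility = 11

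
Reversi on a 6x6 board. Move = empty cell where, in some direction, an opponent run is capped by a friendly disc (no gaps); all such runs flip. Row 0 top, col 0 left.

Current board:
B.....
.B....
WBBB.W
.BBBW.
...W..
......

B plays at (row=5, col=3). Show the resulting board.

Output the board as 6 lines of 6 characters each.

Place B at (5,3); scan 8 dirs for brackets.
Dir NW: first cell '.' (not opp) -> no flip
Dir N: opp run (4,3) capped by B -> flip
Dir NE: first cell '.' (not opp) -> no flip
Dir W: first cell '.' (not opp) -> no flip
Dir E: first cell '.' (not opp) -> no flip
Dir SW: edge -> no flip
Dir S: edge -> no flip
Dir SE: edge -> no flip
All flips: (4,3)

Answer: B.....
.B....
WBBB.W
.BBBW.
...B..
...B..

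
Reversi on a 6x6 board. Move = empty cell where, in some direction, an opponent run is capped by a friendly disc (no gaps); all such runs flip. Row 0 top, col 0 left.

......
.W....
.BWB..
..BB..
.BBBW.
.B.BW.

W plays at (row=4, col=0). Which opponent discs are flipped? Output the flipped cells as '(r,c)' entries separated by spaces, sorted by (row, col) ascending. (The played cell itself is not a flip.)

Answer: (4,1) (4,2) (4,3)

Derivation:
Dir NW: edge -> no flip
Dir N: first cell '.' (not opp) -> no flip
Dir NE: first cell '.' (not opp) -> no flip
Dir W: edge -> no flip
Dir E: opp run (4,1) (4,2) (4,3) capped by W -> flip
Dir SW: edge -> no flip
Dir S: first cell '.' (not opp) -> no flip
Dir SE: opp run (5,1), next=edge -> no flip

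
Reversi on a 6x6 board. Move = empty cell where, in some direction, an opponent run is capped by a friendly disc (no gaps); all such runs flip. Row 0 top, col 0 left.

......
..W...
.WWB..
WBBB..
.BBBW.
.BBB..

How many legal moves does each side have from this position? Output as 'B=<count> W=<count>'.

-- B to move --
(0,1): flips 1 -> legal
(0,2): flips 2 -> legal
(0,3): no bracket -> illegal
(1,0): flips 1 -> legal
(1,1): flips 2 -> legal
(1,3): flips 1 -> legal
(2,0): flips 2 -> legal
(3,4): no bracket -> illegal
(3,5): flips 1 -> legal
(4,0): no bracket -> illegal
(4,5): flips 1 -> legal
(5,4): no bracket -> illegal
(5,5): flips 1 -> legal
B mobility = 9
-- W to move --
(1,3): no bracket -> illegal
(1,4): no bracket -> illegal
(2,0): no bracket -> illegal
(2,4): flips 1 -> legal
(3,4): flips 4 -> legal
(4,0): flips 4 -> legal
(5,0): no bracket -> illegal
(5,4): flips 2 -> legal
W mobility = 4

Answer: B=9 W=4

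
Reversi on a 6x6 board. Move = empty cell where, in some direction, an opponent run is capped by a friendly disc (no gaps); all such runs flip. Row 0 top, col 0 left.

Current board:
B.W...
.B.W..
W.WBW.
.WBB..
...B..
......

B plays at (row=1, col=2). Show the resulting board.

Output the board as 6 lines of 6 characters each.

Answer: B.W...
.BBW..
W.BBW.
.WBB..
...B..
......

Derivation:
Place B at (1,2); scan 8 dirs for brackets.
Dir NW: first cell '.' (not opp) -> no flip
Dir N: opp run (0,2), next=edge -> no flip
Dir NE: first cell '.' (not opp) -> no flip
Dir W: first cell 'B' (not opp) -> no flip
Dir E: opp run (1,3), next='.' -> no flip
Dir SW: first cell '.' (not opp) -> no flip
Dir S: opp run (2,2) capped by B -> flip
Dir SE: first cell 'B' (not opp) -> no flip
All flips: (2,2)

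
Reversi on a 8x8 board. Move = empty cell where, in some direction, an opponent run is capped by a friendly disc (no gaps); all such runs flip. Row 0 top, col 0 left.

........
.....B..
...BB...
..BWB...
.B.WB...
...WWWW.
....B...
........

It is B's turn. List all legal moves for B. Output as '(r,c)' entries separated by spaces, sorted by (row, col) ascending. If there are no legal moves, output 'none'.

Answer: (2,2) (4,2) (4,6) (5,2) (6,2) (6,3) (6,5) (6,6)

Derivation:
(2,2): flips 1 -> legal
(4,2): flips 3 -> legal
(4,5): no bracket -> illegal
(4,6): flips 1 -> legal
(4,7): no bracket -> illegal
(5,2): flips 1 -> legal
(5,7): no bracket -> illegal
(6,2): flips 1 -> legal
(6,3): flips 3 -> legal
(6,5): flips 2 -> legal
(6,6): flips 1 -> legal
(6,7): no bracket -> illegal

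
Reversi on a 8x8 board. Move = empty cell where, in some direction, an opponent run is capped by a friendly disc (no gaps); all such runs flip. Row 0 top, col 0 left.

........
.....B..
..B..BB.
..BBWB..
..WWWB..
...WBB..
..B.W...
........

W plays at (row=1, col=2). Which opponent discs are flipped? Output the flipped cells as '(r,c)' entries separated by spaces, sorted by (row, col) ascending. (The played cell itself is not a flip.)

Dir NW: first cell '.' (not opp) -> no flip
Dir N: first cell '.' (not opp) -> no flip
Dir NE: first cell '.' (not opp) -> no flip
Dir W: first cell '.' (not opp) -> no flip
Dir E: first cell '.' (not opp) -> no flip
Dir SW: first cell '.' (not opp) -> no flip
Dir S: opp run (2,2) (3,2) capped by W -> flip
Dir SE: first cell '.' (not opp) -> no flip

Answer: (2,2) (3,2)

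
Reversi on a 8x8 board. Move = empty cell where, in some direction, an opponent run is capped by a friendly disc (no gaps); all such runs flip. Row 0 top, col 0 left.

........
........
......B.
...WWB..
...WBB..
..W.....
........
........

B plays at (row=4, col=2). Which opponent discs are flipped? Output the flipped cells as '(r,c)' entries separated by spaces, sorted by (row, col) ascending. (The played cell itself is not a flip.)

Answer: (4,3)

Derivation:
Dir NW: first cell '.' (not opp) -> no flip
Dir N: first cell '.' (not opp) -> no flip
Dir NE: opp run (3,3), next='.' -> no flip
Dir W: first cell '.' (not opp) -> no flip
Dir E: opp run (4,3) capped by B -> flip
Dir SW: first cell '.' (not opp) -> no flip
Dir S: opp run (5,2), next='.' -> no flip
Dir SE: first cell '.' (not opp) -> no flip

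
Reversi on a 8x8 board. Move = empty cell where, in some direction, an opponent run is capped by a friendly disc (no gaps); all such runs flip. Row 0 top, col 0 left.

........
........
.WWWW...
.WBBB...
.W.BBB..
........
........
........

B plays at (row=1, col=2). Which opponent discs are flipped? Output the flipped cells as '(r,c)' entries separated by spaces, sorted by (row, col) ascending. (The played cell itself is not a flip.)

Dir NW: first cell '.' (not opp) -> no flip
Dir N: first cell '.' (not opp) -> no flip
Dir NE: first cell '.' (not opp) -> no flip
Dir W: first cell '.' (not opp) -> no flip
Dir E: first cell '.' (not opp) -> no flip
Dir SW: opp run (2,1), next='.' -> no flip
Dir S: opp run (2,2) capped by B -> flip
Dir SE: opp run (2,3) capped by B -> flip

Answer: (2,2) (2,3)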